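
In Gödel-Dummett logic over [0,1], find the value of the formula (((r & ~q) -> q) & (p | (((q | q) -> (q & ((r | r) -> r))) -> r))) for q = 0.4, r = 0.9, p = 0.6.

0.90

~q: Gödel ¬ of 0.4 = 0 (operand ≠ 0)
(r & ~q) = min(0.9, 0) = 0
((r & ~q) -> q): 0 ≤ 0.4, so result = 1
(q | q) = max(0.4, 0.4) = 0.4
(r | r) = max(0.9, 0.9) = 0.9
((r | r) -> r): 0.9 ≤ 0.9, so result = 1
(q & ((r | r) -> r)) = min(0.4, 1) = 0.4
((q | q) -> (q & ((r | r) -> r))): 0.4 ≤ 0.4, so result = 1
(((q | q) -> (q & ((r | r) -> r))) -> r): 1 > 0.9, so result = 0.9
(p | (((q | q) -> (q & ((r | r) -> r))) -> r)) = max(0.6, 0.9) = 0.9
(((r & ~q) -> q) & (p | (((q | q) -> (q & ((r | r) -> r))) -> r))) = min(1, 0.9) = 0.9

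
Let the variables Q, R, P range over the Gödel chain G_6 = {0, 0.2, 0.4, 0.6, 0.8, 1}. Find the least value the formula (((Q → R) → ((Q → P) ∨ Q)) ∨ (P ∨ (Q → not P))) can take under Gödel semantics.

0.40

The minimum is attained at Q = 0.4, R = 0.4, P = 0.2:
  (Q → R): 0.4 ≤ 0.4, so result = 1
  (Q → P): 0.4 > 0.2, so result = 0.2
  ((Q → P) ∨ Q) = max(0.2, 0.4) = 0.4
  ((Q → R) → ((Q → P) ∨ Q)): 1 > 0.4, so result = 0.4
  not P: Gödel ¬ of 0.2 = 0 (operand ≠ 0)
  (Q → not P): 0.4 > 0, so result = 0
  (P ∨ (Q → not P)) = max(0.2, 0) = 0.2
  (((Q → R) → ((Q → P) ∨ Q)) ∨ (P ∨ (Q → not P))) = max(0.4, 0.2) = 0.4
Checking all 216 assignments confirms none give a value below 0.40.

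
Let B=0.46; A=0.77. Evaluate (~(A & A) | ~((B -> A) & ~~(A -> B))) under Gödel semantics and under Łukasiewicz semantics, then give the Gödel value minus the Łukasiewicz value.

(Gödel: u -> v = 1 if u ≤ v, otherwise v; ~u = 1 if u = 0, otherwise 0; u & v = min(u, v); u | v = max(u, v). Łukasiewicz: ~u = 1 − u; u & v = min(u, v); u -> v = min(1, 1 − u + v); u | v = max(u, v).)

-0.31

Gödel evaluation:
  (A & A) = min(0.77, 0.77) = 0.77
  ~(A & A): Gödel ¬ of 0.77 = 0 (operand ≠ 0)
  (B -> A): 0.46 ≤ 0.77, so result = 1
  (A -> B): 0.77 > 0.46, so result = 0.46
  ~(A -> B): Gödel ¬ of 0.46 = 0 (operand ≠ 0)
  ~~(A -> B): Gödel ¬ of 0 = 1 (operand is 0)
  ((B -> A) & ~~(A -> B)) = min(1, 1) = 1
  ~((B -> A) & ~~(A -> B)): Gödel ¬ of 1 = 0 (operand ≠ 0)
  (~(A & A) | ~((B -> A) & ~~(A -> B))) = max(0, 0) = 0
  Gödel value = 0
Łukasiewicz evaluation:
  (A & A) = min(0.77, 0.77) = 0.77
  ~(A & A): Łukasiewicz ¬ gives 1 − 0.77 = 0.23
  (B -> A): min(1, 1 − 0.46 + 0.77) = 1
  (A -> B): min(1, 1 − 0.77 + 0.46) = 0.69
  ~(A -> B): Łukasiewicz ¬ gives 1 − 0.69 = 0.31
  ~~(A -> B): Łukasiewicz ¬ gives 1 − 0.31 = 0.69
  ((B -> A) & ~~(A -> B)) = min(1, 0.69) = 0.69
  ~((B -> A) & ~~(A -> B)): Łukasiewicz ¬ gives 1 − 0.69 = 0.31
  (~(A & A) | ~((B -> A) & ~~(A -> B))) = max(0.23, 0.31) = 0.31
  Łukasiewicz value = 0.31
Difference: 0 − 0.31 = -0.31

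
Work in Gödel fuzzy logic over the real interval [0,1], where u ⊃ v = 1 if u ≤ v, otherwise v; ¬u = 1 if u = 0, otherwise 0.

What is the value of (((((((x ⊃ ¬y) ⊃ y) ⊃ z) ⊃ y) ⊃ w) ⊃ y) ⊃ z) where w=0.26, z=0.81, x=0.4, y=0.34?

¬y: Gödel ¬ of 0.34 = 0 (operand ≠ 0)
(x ⊃ ¬y): 0.4 > 0, so result = 0
((x ⊃ ¬y) ⊃ y): 0 ≤ 0.34, so result = 1
(((x ⊃ ¬y) ⊃ y) ⊃ z): 1 > 0.81, so result = 0.81
((((x ⊃ ¬y) ⊃ y) ⊃ z) ⊃ y): 0.81 > 0.34, so result = 0.34
(((((x ⊃ ¬y) ⊃ y) ⊃ z) ⊃ y) ⊃ w): 0.34 > 0.26, so result = 0.26
((((((x ⊃ ¬y) ⊃ y) ⊃ z) ⊃ y) ⊃ w) ⊃ y): 0.26 ≤ 0.34, so result = 1
(((((((x ⊃ ¬y) ⊃ y) ⊃ z) ⊃ y) ⊃ w) ⊃ y) ⊃ z): 1 > 0.81, so result = 0.81

0.81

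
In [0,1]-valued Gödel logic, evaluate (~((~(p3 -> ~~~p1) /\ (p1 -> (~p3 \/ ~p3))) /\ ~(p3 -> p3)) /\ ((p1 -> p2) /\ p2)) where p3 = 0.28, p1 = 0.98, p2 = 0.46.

0.46

~p1: Gödel ¬ of 0.98 = 0 (operand ≠ 0)
~~p1: Gödel ¬ of 0 = 1 (operand is 0)
~~~p1: Gödel ¬ of 1 = 0 (operand ≠ 0)
(p3 -> ~~~p1): 0.28 > 0, so result = 0
~(p3 -> ~~~p1): Gödel ¬ of 0 = 1 (operand is 0)
~p3: Gödel ¬ of 0.28 = 0 (operand ≠ 0)
~p3: Gödel ¬ of 0.28 = 0 (operand ≠ 0)
(~p3 \/ ~p3) = max(0, 0) = 0
(p1 -> (~p3 \/ ~p3)): 0.98 > 0, so result = 0
(~(p3 -> ~~~p1) /\ (p1 -> (~p3 \/ ~p3))) = min(1, 0) = 0
(p3 -> p3): 0.28 ≤ 0.28, so result = 1
~(p3 -> p3): Gödel ¬ of 1 = 0 (operand ≠ 0)
((~(p3 -> ~~~p1) /\ (p1 -> (~p3 \/ ~p3))) /\ ~(p3 -> p3)) = min(0, 0) = 0
~((~(p3 -> ~~~p1) /\ (p1 -> (~p3 \/ ~p3))) /\ ~(p3 -> p3)): Gödel ¬ of 0 = 1 (operand is 0)
(p1 -> p2): 0.98 > 0.46, so result = 0.46
((p1 -> p2) /\ p2) = min(0.46, 0.46) = 0.46
(~((~(p3 -> ~~~p1) /\ (p1 -> (~p3 \/ ~p3))) /\ ~(p3 -> p3)) /\ ((p1 -> p2) /\ p2)) = min(1, 0.46) = 0.46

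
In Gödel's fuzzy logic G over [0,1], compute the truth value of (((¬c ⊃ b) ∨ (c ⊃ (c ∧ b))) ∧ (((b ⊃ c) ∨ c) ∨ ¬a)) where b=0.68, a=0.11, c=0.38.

0.38

¬c: Gödel ¬ of 0.38 = 0 (operand ≠ 0)
(¬c ⊃ b): 0 ≤ 0.68, so result = 1
(c ∧ b) = min(0.38, 0.68) = 0.38
(c ⊃ (c ∧ b)): 0.38 ≤ 0.38, so result = 1
((¬c ⊃ b) ∨ (c ⊃ (c ∧ b))) = max(1, 1) = 1
(b ⊃ c): 0.68 > 0.38, so result = 0.38
((b ⊃ c) ∨ c) = max(0.38, 0.38) = 0.38
¬a: Gödel ¬ of 0.11 = 0 (operand ≠ 0)
(((b ⊃ c) ∨ c) ∨ ¬a) = max(0.38, 0) = 0.38
(((¬c ⊃ b) ∨ (c ⊃ (c ∧ b))) ∧ (((b ⊃ c) ∨ c) ∨ ¬a)) = min(1, 0.38) = 0.38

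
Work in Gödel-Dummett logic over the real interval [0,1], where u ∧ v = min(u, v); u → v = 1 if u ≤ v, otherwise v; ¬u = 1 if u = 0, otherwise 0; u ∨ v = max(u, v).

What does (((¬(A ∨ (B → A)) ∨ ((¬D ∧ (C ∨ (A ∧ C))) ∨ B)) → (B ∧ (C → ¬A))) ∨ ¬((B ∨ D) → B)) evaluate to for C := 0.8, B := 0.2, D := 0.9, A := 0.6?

(B → A): 0.2 ≤ 0.6, so result = 1
(A ∨ (B → A)) = max(0.6, 1) = 1
¬(A ∨ (B → A)): Gödel ¬ of 1 = 0 (operand ≠ 0)
¬D: Gödel ¬ of 0.9 = 0 (operand ≠ 0)
(A ∧ C) = min(0.6, 0.8) = 0.6
(C ∨ (A ∧ C)) = max(0.8, 0.6) = 0.8
(¬D ∧ (C ∨ (A ∧ C))) = min(0, 0.8) = 0
((¬D ∧ (C ∨ (A ∧ C))) ∨ B) = max(0, 0.2) = 0.2
(¬(A ∨ (B → A)) ∨ ((¬D ∧ (C ∨ (A ∧ C))) ∨ B)) = max(0, 0.2) = 0.2
¬A: Gödel ¬ of 0.6 = 0 (operand ≠ 0)
(C → ¬A): 0.8 > 0, so result = 0
(B ∧ (C → ¬A)) = min(0.2, 0) = 0
((¬(A ∨ (B → A)) ∨ ((¬D ∧ (C ∨ (A ∧ C))) ∨ B)) → (B ∧ (C → ¬A))): 0.2 > 0, so result = 0
(B ∨ D) = max(0.2, 0.9) = 0.9
((B ∨ D) → B): 0.9 > 0.2, so result = 0.2
¬((B ∨ D) → B): Gödel ¬ of 0.2 = 0 (operand ≠ 0)
(((¬(A ∨ (B → A)) ∨ ((¬D ∧ (C ∨ (A ∧ C))) ∨ B)) → (B ∧ (C → ¬A))) ∨ ¬((B ∨ D) → B)) = max(0, 0) = 0

0.00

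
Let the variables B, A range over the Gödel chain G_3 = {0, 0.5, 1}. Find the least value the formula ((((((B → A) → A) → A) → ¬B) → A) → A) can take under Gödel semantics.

The minimum is attained at B = 0.5, A = 0.5:
  (B → A): 0.5 ≤ 0.5, so result = 1
  ((B → A) → A): 1 > 0.5, so result = 0.5
  (((B → A) → A) → A): 0.5 ≤ 0.5, so result = 1
  ¬B: Gödel ¬ of 0.5 = 0 (operand ≠ 0)
  ((((B → A) → A) → A) → ¬B): 1 > 0, so result = 0
  (((((B → A) → A) → A) → ¬B) → A): 0 ≤ 0.5, so result = 1
  ((((((B → A) → A) → A) → ¬B) → A) → A): 1 > 0.5, so result = 0.5
Checking all 9 assignments confirms none give a value below 0.50.

0.50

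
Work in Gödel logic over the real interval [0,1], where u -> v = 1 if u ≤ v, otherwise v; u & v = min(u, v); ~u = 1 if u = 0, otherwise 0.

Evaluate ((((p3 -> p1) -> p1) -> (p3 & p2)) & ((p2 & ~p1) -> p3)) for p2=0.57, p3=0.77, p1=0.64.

0.57

(p3 -> p1): 0.77 > 0.64, so result = 0.64
((p3 -> p1) -> p1): 0.64 ≤ 0.64, so result = 1
(p3 & p2) = min(0.77, 0.57) = 0.57
(((p3 -> p1) -> p1) -> (p3 & p2)): 1 > 0.57, so result = 0.57
~p1: Gödel ¬ of 0.64 = 0 (operand ≠ 0)
(p2 & ~p1) = min(0.57, 0) = 0
((p2 & ~p1) -> p3): 0 ≤ 0.77, so result = 1
((((p3 -> p1) -> p1) -> (p3 & p2)) & ((p2 & ~p1) -> p3)) = min(0.57, 1) = 0.57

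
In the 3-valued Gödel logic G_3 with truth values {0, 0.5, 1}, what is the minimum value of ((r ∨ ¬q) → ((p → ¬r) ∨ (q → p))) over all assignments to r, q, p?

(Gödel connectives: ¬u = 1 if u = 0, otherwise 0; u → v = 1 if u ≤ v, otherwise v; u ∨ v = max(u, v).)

0.50

The minimum is attained at r = 1, q = 1, p = 0.5:
  ¬q: Gödel ¬ of 1 = 0 (operand ≠ 0)
  (r ∨ ¬q) = max(1, 0) = 1
  ¬r: Gödel ¬ of 1 = 0 (operand ≠ 0)
  (p → ¬r): 0.5 > 0, so result = 0
  (q → p): 1 > 0.5, so result = 0.5
  ((p → ¬r) ∨ (q → p)) = max(0, 0.5) = 0.5
  ((r ∨ ¬q) → ((p → ¬r) ∨ (q → p))): 1 > 0.5, so result = 0.5
Checking all 27 assignments confirms none give a value below 0.50.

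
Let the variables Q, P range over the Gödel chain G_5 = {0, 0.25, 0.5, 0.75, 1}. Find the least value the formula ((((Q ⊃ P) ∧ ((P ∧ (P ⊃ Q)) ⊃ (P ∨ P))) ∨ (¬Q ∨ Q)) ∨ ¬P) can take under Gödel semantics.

0.50

The minimum is attained at Q = 0.5, P = 0.25:
  (Q ⊃ P): 0.5 > 0.25, so result = 0.25
  (P ⊃ Q): 0.25 ≤ 0.5, so result = 1
  (P ∧ (P ⊃ Q)) = min(0.25, 1) = 0.25
  (P ∨ P) = max(0.25, 0.25) = 0.25
  ((P ∧ (P ⊃ Q)) ⊃ (P ∨ P)): 0.25 ≤ 0.25, so result = 1
  ((Q ⊃ P) ∧ ((P ∧ (P ⊃ Q)) ⊃ (P ∨ P))) = min(0.25, 1) = 0.25
  ¬Q: Gödel ¬ of 0.5 = 0 (operand ≠ 0)
  (¬Q ∨ Q) = max(0, 0.5) = 0.5
  (((Q ⊃ P) ∧ ((P ∧ (P ⊃ Q)) ⊃ (P ∨ P))) ∨ (¬Q ∨ Q)) = max(0.25, 0.5) = 0.5
  ¬P: Gödel ¬ of 0.25 = 0 (operand ≠ 0)
  ((((Q ⊃ P) ∧ ((P ∧ (P ⊃ Q)) ⊃ (P ∨ P))) ∨ (¬Q ∨ Q)) ∨ ¬P) = max(0.5, 0) = 0.5
Checking all 25 assignments confirms none give a value below 0.50.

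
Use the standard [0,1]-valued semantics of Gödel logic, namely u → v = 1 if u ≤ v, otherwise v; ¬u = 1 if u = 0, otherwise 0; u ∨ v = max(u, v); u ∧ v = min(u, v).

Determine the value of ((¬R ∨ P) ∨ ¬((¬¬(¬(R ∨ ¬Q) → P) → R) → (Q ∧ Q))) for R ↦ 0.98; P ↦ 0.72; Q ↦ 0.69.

0.72

¬R: Gödel ¬ of 0.98 = 0 (operand ≠ 0)
(¬R ∨ P) = max(0, 0.72) = 0.72
¬Q: Gödel ¬ of 0.69 = 0 (operand ≠ 0)
(R ∨ ¬Q) = max(0.98, 0) = 0.98
¬(R ∨ ¬Q): Gödel ¬ of 0.98 = 0 (operand ≠ 0)
(¬(R ∨ ¬Q) → P): 0 ≤ 0.72, so result = 1
¬(¬(R ∨ ¬Q) → P): Gödel ¬ of 1 = 0 (operand ≠ 0)
¬¬(¬(R ∨ ¬Q) → P): Gödel ¬ of 0 = 1 (operand is 0)
(¬¬(¬(R ∨ ¬Q) → P) → R): 1 > 0.98, so result = 0.98
(Q ∧ Q) = min(0.69, 0.69) = 0.69
((¬¬(¬(R ∨ ¬Q) → P) → R) → (Q ∧ Q)): 0.98 > 0.69, so result = 0.69
¬((¬¬(¬(R ∨ ¬Q) → P) → R) → (Q ∧ Q)): Gödel ¬ of 0.69 = 0 (operand ≠ 0)
((¬R ∨ P) ∨ ¬((¬¬(¬(R ∨ ¬Q) → P) → R) → (Q ∧ Q))) = max(0.72, 0) = 0.72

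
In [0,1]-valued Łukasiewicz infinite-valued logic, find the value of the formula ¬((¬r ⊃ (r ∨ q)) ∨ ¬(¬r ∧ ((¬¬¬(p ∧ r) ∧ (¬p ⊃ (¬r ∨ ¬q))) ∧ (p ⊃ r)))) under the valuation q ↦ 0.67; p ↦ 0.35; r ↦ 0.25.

¬r: Łukasiewicz ¬ gives 1 − 0.25 = 0.75
(r ∨ q) = max(0.25, 0.67) = 0.67
(¬r ⊃ (r ∨ q)): min(1, 1 − 0.75 + 0.67) = 0.92
¬r: Łukasiewicz ¬ gives 1 − 0.25 = 0.75
(p ∧ r) = min(0.35, 0.25) = 0.25
¬(p ∧ r): Łukasiewicz ¬ gives 1 − 0.25 = 0.75
¬¬(p ∧ r): Łukasiewicz ¬ gives 1 − 0.75 = 0.25
¬¬¬(p ∧ r): Łukasiewicz ¬ gives 1 − 0.25 = 0.75
¬p: Łukasiewicz ¬ gives 1 − 0.35 = 0.65
¬r: Łukasiewicz ¬ gives 1 − 0.25 = 0.75
¬q: Łukasiewicz ¬ gives 1 − 0.67 = 0.33
(¬r ∨ ¬q) = max(0.75, 0.33) = 0.75
(¬p ⊃ (¬r ∨ ¬q)): min(1, 1 − 0.65 + 0.75) = 1
(¬¬¬(p ∧ r) ∧ (¬p ⊃ (¬r ∨ ¬q))) = min(0.75, 1) = 0.75
(p ⊃ r): min(1, 1 − 0.35 + 0.25) = 0.9
((¬¬¬(p ∧ r) ∧ (¬p ⊃ (¬r ∨ ¬q))) ∧ (p ⊃ r)) = min(0.75, 0.9) = 0.75
(¬r ∧ ((¬¬¬(p ∧ r) ∧ (¬p ⊃ (¬r ∨ ¬q))) ∧ (p ⊃ r))) = min(0.75, 0.75) = 0.75
¬(¬r ∧ ((¬¬¬(p ∧ r) ∧ (¬p ⊃ (¬r ∨ ¬q))) ∧ (p ⊃ r))): Łukasiewicz ¬ gives 1 − 0.75 = 0.25
((¬r ⊃ (r ∨ q)) ∨ ¬(¬r ∧ ((¬¬¬(p ∧ r) ∧ (¬p ⊃ (¬r ∨ ¬q))) ∧ (p ⊃ r)))) = max(0.92, 0.25) = 0.92
¬((¬r ⊃ (r ∨ q)) ∨ ¬(¬r ∧ ((¬¬¬(p ∧ r) ∧ (¬p ⊃ (¬r ∨ ¬q))) ∧ (p ⊃ r)))): Łukasiewicz ¬ gives 1 − 0.92 = 0.08

0.08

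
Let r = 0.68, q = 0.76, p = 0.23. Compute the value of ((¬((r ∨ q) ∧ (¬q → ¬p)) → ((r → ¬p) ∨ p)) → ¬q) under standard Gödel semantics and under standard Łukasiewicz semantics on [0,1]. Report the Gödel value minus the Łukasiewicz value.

Gödel evaluation:
  (r ∨ q) = max(0.68, 0.76) = 0.76
  ¬q: Gödel ¬ of 0.76 = 0 (operand ≠ 0)
  ¬p: Gödel ¬ of 0.23 = 0 (operand ≠ 0)
  (¬q → ¬p): 0 ≤ 0, so result = 1
  ((r ∨ q) ∧ (¬q → ¬p)) = min(0.76, 1) = 0.76
  ¬((r ∨ q) ∧ (¬q → ¬p)): Gödel ¬ of 0.76 = 0 (operand ≠ 0)
  ¬p: Gödel ¬ of 0.23 = 0 (operand ≠ 0)
  (r → ¬p): 0.68 > 0, so result = 0
  ((r → ¬p) ∨ p) = max(0, 0.23) = 0.23
  (¬((r ∨ q) ∧ (¬q → ¬p)) → ((r → ¬p) ∨ p)): 0 ≤ 0.23, so result = 1
  ¬q: Gödel ¬ of 0.76 = 0 (operand ≠ 0)
  ((¬((r ∨ q) ∧ (¬q → ¬p)) → ((r → ¬p) ∨ p)) → ¬q): 1 > 0, so result = 0
  Gödel value = 0
Łukasiewicz evaluation:
  (r ∨ q) = max(0.68, 0.76) = 0.76
  ¬q: Łukasiewicz ¬ gives 1 − 0.76 = 0.24
  ¬p: Łukasiewicz ¬ gives 1 − 0.23 = 0.77
  (¬q → ¬p): min(1, 1 − 0.24 + 0.77) = 1
  ((r ∨ q) ∧ (¬q → ¬p)) = min(0.76, 1) = 0.76
  ¬((r ∨ q) ∧ (¬q → ¬p)): Łukasiewicz ¬ gives 1 − 0.76 = 0.24
  ¬p: Łukasiewicz ¬ gives 1 − 0.23 = 0.77
  (r → ¬p): min(1, 1 − 0.68 + 0.77) = 1
  ((r → ¬p) ∨ p) = max(1, 0.23) = 1
  (¬((r ∨ q) ∧ (¬q → ¬p)) → ((r → ¬p) ∨ p)): min(1, 1 − 0.24 + 1) = 1
  ¬q: Łukasiewicz ¬ gives 1 − 0.76 = 0.24
  ((¬((r ∨ q) ∧ (¬q → ¬p)) → ((r → ¬p) ∨ p)) → ¬q): min(1, 1 − 1 + 0.24) = 0.24
  Łukasiewicz value = 0.24
Difference: 0 − 0.24 = -0.24

-0.24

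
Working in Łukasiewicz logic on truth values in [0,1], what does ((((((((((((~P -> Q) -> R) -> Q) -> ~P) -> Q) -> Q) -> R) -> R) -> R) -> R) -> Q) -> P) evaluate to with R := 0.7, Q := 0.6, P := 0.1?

~P: Łukasiewicz ¬ gives 1 − 0.1 = 0.9
(~P -> Q): min(1, 1 − 0.9 + 0.6) = 0.7
((~P -> Q) -> R): min(1, 1 − 0.7 + 0.7) = 1
(((~P -> Q) -> R) -> Q): min(1, 1 − 1 + 0.6) = 0.6
~P: Łukasiewicz ¬ gives 1 − 0.1 = 0.9
((((~P -> Q) -> R) -> Q) -> ~P): min(1, 1 − 0.6 + 0.9) = 1
(((((~P -> Q) -> R) -> Q) -> ~P) -> Q): min(1, 1 − 1 + 0.6) = 0.6
((((((~P -> Q) -> R) -> Q) -> ~P) -> Q) -> Q): min(1, 1 − 0.6 + 0.6) = 1
(((((((~P -> Q) -> R) -> Q) -> ~P) -> Q) -> Q) -> R): min(1, 1 − 1 + 0.7) = 0.7
((((((((~P -> Q) -> R) -> Q) -> ~P) -> Q) -> Q) -> R) -> R): min(1, 1 − 0.7 + 0.7) = 1
(((((((((~P -> Q) -> R) -> Q) -> ~P) -> Q) -> Q) -> R) -> R) -> R): min(1, 1 − 1 + 0.7) = 0.7
((((((((((~P -> Q) -> R) -> Q) -> ~P) -> Q) -> Q) -> R) -> R) -> R) -> R): min(1, 1 − 0.7 + 0.7) = 1
(((((((((((~P -> Q) -> R) -> Q) -> ~P) -> Q) -> Q) -> R) -> R) -> R) -> R) -> Q): min(1, 1 − 1 + 0.6) = 0.6
((((((((((((~P -> Q) -> R) -> Q) -> ~P) -> Q) -> Q) -> R) -> R) -> R) -> R) -> Q) -> P): min(1, 1 − 0.6 + 0.1) = 0.5

0.50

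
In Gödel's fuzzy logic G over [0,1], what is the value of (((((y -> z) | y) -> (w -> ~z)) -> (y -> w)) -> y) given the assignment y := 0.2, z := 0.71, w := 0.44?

(y -> z): 0.2 ≤ 0.71, so result = 1
((y -> z) | y) = max(1, 0.2) = 1
~z: Gödel ¬ of 0.71 = 0 (operand ≠ 0)
(w -> ~z): 0.44 > 0, so result = 0
(((y -> z) | y) -> (w -> ~z)): 1 > 0, so result = 0
(y -> w): 0.2 ≤ 0.44, so result = 1
((((y -> z) | y) -> (w -> ~z)) -> (y -> w)): 0 ≤ 1, so result = 1
(((((y -> z) | y) -> (w -> ~z)) -> (y -> w)) -> y): 1 > 0.2, so result = 0.2

0.20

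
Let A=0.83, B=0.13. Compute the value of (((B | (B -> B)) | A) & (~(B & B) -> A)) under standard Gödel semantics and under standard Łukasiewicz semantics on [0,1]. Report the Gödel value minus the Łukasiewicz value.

0.04

Gödel evaluation:
  (B -> B): 0.13 ≤ 0.13, so result = 1
  (B | (B -> B)) = max(0.13, 1) = 1
  ((B | (B -> B)) | A) = max(1, 0.83) = 1
  (B & B) = min(0.13, 0.13) = 0.13
  ~(B & B): Gödel ¬ of 0.13 = 0 (operand ≠ 0)
  (~(B & B) -> A): 0 ≤ 0.83, so result = 1
  (((B | (B -> B)) | A) & (~(B & B) -> A)) = min(1, 1) = 1
  Gödel value = 1
Łukasiewicz evaluation:
  (B -> B): min(1, 1 − 0.13 + 0.13) = 1
  (B | (B -> B)) = max(0.13, 1) = 1
  ((B | (B -> B)) | A) = max(1, 0.83) = 1
  (B & B) = min(0.13, 0.13) = 0.13
  ~(B & B): Łukasiewicz ¬ gives 1 − 0.13 = 0.87
  (~(B & B) -> A): min(1, 1 − 0.87 + 0.83) = 0.96
  (((B | (B -> B)) | A) & (~(B & B) -> A)) = min(1, 0.96) = 0.96
  Łukasiewicz value = 0.96
Difference: 1 − 0.96 = 0.04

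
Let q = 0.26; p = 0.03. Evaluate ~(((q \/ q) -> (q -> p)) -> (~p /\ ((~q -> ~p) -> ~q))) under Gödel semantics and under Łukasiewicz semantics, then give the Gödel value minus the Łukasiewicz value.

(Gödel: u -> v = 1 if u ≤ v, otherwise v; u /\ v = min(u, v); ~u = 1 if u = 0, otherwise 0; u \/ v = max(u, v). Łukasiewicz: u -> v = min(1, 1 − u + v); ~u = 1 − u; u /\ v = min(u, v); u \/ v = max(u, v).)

0.74

Gödel evaluation:
  (q \/ q) = max(0.26, 0.26) = 0.26
  (q -> p): 0.26 > 0.03, so result = 0.03
  ((q \/ q) -> (q -> p)): 0.26 > 0.03, so result = 0.03
  ~p: Gödel ¬ of 0.03 = 0 (operand ≠ 0)
  ~q: Gödel ¬ of 0.26 = 0 (operand ≠ 0)
  ~p: Gödel ¬ of 0.03 = 0 (operand ≠ 0)
  (~q -> ~p): 0 ≤ 0, so result = 1
  ~q: Gödel ¬ of 0.26 = 0 (operand ≠ 0)
  ((~q -> ~p) -> ~q): 1 > 0, so result = 0
  (~p /\ ((~q -> ~p) -> ~q)) = min(0, 0) = 0
  (((q \/ q) -> (q -> p)) -> (~p /\ ((~q -> ~p) -> ~q))): 0.03 > 0, so result = 0
  ~(((q \/ q) -> (q -> p)) -> (~p /\ ((~q -> ~p) -> ~q))): Gödel ¬ of 0 = 1 (operand is 0)
  Gödel value = 1
Łukasiewicz evaluation:
  (q \/ q) = max(0.26, 0.26) = 0.26
  (q -> p): min(1, 1 − 0.26 + 0.03) = 0.77
  ((q \/ q) -> (q -> p)): min(1, 1 − 0.26 + 0.77) = 1
  ~p: Łukasiewicz ¬ gives 1 − 0.03 = 0.97
  ~q: Łukasiewicz ¬ gives 1 − 0.26 = 0.74
  ~p: Łukasiewicz ¬ gives 1 − 0.03 = 0.97
  (~q -> ~p): min(1, 1 − 0.74 + 0.97) = 1
  ~q: Łukasiewicz ¬ gives 1 − 0.26 = 0.74
  ((~q -> ~p) -> ~q): min(1, 1 − 1 + 0.74) = 0.74
  (~p /\ ((~q -> ~p) -> ~q)) = min(0.97, 0.74) = 0.74
  (((q \/ q) -> (q -> p)) -> (~p /\ ((~q -> ~p) -> ~q))): min(1, 1 − 1 + 0.74) = 0.74
  ~(((q \/ q) -> (q -> p)) -> (~p /\ ((~q -> ~p) -> ~q))): Łukasiewicz ¬ gives 1 − 0.74 = 0.26
  Łukasiewicz value = 0.26
Difference: 1 − 0.26 = 0.74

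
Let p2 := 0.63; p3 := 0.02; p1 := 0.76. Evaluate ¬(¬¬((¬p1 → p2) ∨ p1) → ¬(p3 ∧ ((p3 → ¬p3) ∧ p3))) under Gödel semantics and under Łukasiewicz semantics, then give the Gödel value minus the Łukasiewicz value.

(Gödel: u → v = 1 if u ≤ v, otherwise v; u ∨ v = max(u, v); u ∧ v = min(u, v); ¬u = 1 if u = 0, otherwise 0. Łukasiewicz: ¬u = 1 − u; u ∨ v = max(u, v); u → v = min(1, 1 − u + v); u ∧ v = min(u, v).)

-0.02

Gödel evaluation:
  ¬p1: Gödel ¬ of 0.76 = 0 (operand ≠ 0)
  (¬p1 → p2): 0 ≤ 0.63, so result = 1
  ((¬p1 → p2) ∨ p1) = max(1, 0.76) = 1
  ¬((¬p1 → p2) ∨ p1): Gödel ¬ of 1 = 0 (operand ≠ 0)
  ¬¬((¬p1 → p2) ∨ p1): Gödel ¬ of 0 = 1 (operand is 0)
  ¬p3: Gödel ¬ of 0.02 = 0 (operand ≠ 0)
  (p3 → ¬p3): 0.02 > 0, so result = 0
  ((p3 → ¬p3) ∧ p3) = min(0, 0.02) = 0
  (p3 ∧ ((p3 → ¬p3) ∧ p3)) = min(0.02, 0) = 0
  ¬(p3 ∧ ((p3 → ¬p3) ∧ p3)): Gödel ¬ of 0 = 1 (operand is 0)
  (¬¬((¬p1 → p2) ∨ p1) → ¬(p3 ∧ ((p3 → ¬p3) ∧ p3))): 1 ≤ 1, so result = 1
  ¬(¬¬((¬p1 → p2) ∨ p1) → ¬(p3 ∧ ((p3 → ¬p3) ∧ p3))): Gödel ¬ of 1 = 0 (operand ≠ 0)
  Gödel value = 0
Łukasiewicz evaluation:
  ¬p1: Łukasiewicz ¬ gives 1 − 0.76 = 0.24
  (¬p1 → p2): min(1, 1 − 0.24 + 0.63) = 1
  ((¬p1 → p2) ∨ p1) = max(1, 0.76) = 1
  ¬((¬p1 → p2) ∨ p1): Łukasiewicz ¬ gives 1 − 1 = 0
  ¬¬((¬p1 → p2) ∨ p1): Łukasiewicz ¬ gives 1 − 0 = 1
  ¬p3: Łukasiewicz ¬ gives 1 − 0.02 = 0.98
  (p3 → ¬p3): min(1, 1 − 0.02 + 0.98) = 1
  ((p3 → ¬p3) ∧ p3) = min(1, 0.02) = 0.02
  (p3 ∧ ((p3 → ¬p3) ∧ p3)) = min(0.02, 0.02) = 0.02
  ¬(p3 ∧ ((p3 → ¬p3) ∧ p3)): Łukasiewicz ¬ gives 1 − 0.02 = 0.98
  (¬¬((¬p1 → p2) ∨ p1) → ¬(p3 ∧ ((p3 → ¬p3) ∧ p3))): min(1, 1 − 1 + 0.98) = 0.98
  ¬(¬¬((¬p1 → p2) ∨ p1) → ¬(p3 ∧ ((p3 → ¬p3) ∧ p3))): Łukasiewicz ¬ gives 1 − 0.98 = 0.02
  Łukasiewicz value = 0.02
Difference: 0 − 0.02 = -0.02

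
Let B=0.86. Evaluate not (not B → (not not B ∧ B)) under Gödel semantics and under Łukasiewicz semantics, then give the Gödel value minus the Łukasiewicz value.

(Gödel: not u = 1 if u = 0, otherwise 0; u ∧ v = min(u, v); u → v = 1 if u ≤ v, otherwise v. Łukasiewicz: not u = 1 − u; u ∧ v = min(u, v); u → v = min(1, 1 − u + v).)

Gödel evaluation:
  not B: Gödel ¬ of 0.86 = 0 (operand ≠ 0)
  not B: Gödel ¬ of 0.86 = 0 (operand ≠ 0)
  not not B: Gödel ¬ of 0 = 1 (operand is 0)
  (not not B ∧ B) = min(1, 0.86) = 0.86
  (not B → (not not B ∧ B)): 0 ≤ 0.86, so result = 1
  not (not B → (not not B ∧ B)): Gödel ¬ of 1 = 0 (operand ≠ 0)
  Gödel value = 0
Łukasiewicz evaluation:
  not B: Łukasiewicz ¬ gives 1 − 0.86 = 0.14
  not B: Łukasiewicz ¬ gives 1 − 0.86 = 0.14
  not not B: Łukasiewicz ¬ gives 1 − 0.14 = 0.86
  (not not B ∧ B) = min(0.86, 0.86) = 0.86
  (not B → (not not B ∧ B)): min(1, 1 − 0.14 + 0.86) = 1
  not (not B → (not not B ∧ B)): Łukasiewicz ¬ gives 1 − 1 = 0
  Łukasiewicz value = 0
Difference: 0 − 0 = 0.00

0.00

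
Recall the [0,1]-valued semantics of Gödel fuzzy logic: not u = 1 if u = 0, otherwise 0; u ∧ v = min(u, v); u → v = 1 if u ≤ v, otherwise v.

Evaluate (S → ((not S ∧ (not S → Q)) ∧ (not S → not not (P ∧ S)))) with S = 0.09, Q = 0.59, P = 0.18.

not S: Gödel ¬ of 0.09 = 0 (operand ≠ 0)
not S: Gödel ¬ of 0.09 = 0 (operand ≠ 0)
(not S → Q): 0 ≤ 0.59, so result = 1
(not S ∧ (not S → Q)) = min(0, 1) = 0
not S: Gödel ¬ of 0.09 = 0 (operand ≠ 0)
(P ∧ S) = min(0.18, 0.09) = 0.09
not (P ∧ S): Gödel ¬ of 0.09 = 0 (operand ≠ 0)
not not (P ∧ S): Gödel ¬ of 0 = 1 (operand is 0)
(not S → not not (P ∧ S)): 0 ≤ 1, so result = 1
((not S ∧ (not S → Q)) ∧ (not S → not not (P ∧ S))) = min(0, 1) = 0
(S → ((not S ∧ (not S → Q)) ∧ (not S → not not (P ∧ S)))): 0.09 > 0, so result = 0

0.00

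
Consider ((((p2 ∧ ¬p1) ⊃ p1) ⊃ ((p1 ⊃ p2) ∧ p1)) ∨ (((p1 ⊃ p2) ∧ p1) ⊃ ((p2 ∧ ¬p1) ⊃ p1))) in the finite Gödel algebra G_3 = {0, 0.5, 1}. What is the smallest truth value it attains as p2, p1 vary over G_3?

1.00

Every assignment gives 1. For instance at p2 = 0, p1 = 0:
  ¬p1: Gödel ¬ of 0 = 1 (operand is 0)
  (p2 ∧ ¬p1) = min(0, 1) = 0
  ((p2 ∧ ¬p1) ⊃ p1): 0 ≤ 0, so result = 1
  (p1 ⊃ p2): 0 ≤ 0, so result = 1
  ((p1 ⊃ p2) ∧ p1) = min(1, 0) = 0
  (((p2 ∧ ¬p1) ⊃ p1) ⊃ ((p1 ⊃ p2) ∧ p1)): 1 > 0, so result = 0
  (p1 ⊃ p2): 0 ≤ 0, so result = 1
  ((p1 ⊃ p2) ∧ p1) = min(1, 0) = 0
  ¬p1: Gödel ¬ of 0 = 1 (operand is 0)
  (p2 ∧ ¬p1) = min(0, 1) = 0
  ((p2 ∧ ¬p1) ⊃ p1): 0 ≤ 0, so result = 1
  (((p1 ⊃ p2) ∧ p1) ⊃ ((p2 ∧ ¬p1) ⊃ p1)): 0 ≤ 1, so result = 1
  ((((p2 ∧ ¬p1) ⊃ p1) ⊃ ((p1 ⊃ p2) ∧ p1)) ∨ (((p1 ⊃ p2) ∧ p1) ⊃ ((p2 ∧ ¬p1) ⊃ p1))) = max(0, 1) = 1
All 9 assignments give value 1 — the formula is a G_3-tautology.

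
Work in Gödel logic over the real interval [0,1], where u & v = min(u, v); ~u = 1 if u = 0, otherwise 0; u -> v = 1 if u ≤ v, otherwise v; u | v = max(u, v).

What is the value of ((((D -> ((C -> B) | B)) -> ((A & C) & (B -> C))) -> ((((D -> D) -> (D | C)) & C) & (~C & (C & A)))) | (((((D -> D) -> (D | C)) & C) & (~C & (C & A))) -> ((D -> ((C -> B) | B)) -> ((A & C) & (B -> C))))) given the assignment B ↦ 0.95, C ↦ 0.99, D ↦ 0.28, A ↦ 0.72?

1.00

(C -> B): 0.99 > 0.95, so result = 0.95
((C -> B) | B) = max(0.95, 0.95) = 0.95
(D -> ((C -> B) | B)): 0.28 ≤ 0.95, so result = 1
(A & C) = min(0.72, 0.99) = 0.72
(B -> C): 0.95 ≤ 0.99, so result = 1
((A & C) & (B -> C)) = min(0.72, 1) = 0.72
((D -> ((C -> B) | B)) -> ((A & C) & (B -> C))): 1 > 0.72, so result = 0.72
(D -> D): 0.28 ≤ 0.28, so result = 1
(D | C) = max(0.28, 0.99) = 0.99
((D -> D) -> (D | C)): 1 > 0.99, so result = 0.99
(((D -> D) -> (D | C)) & C) = min(0.99, 0.99) = 0.99
~C: Gödel ¬ of 0.99 = 0 (operand ≠ 0)
(C & A) = min(0.99, 0.72) = 0.72
(~C & (C & A)) = min(0, 0.72) = 0
((((D -> D) -> (D | C)) & C) & (~C & (C & A))) = min(0.99, 0) = 0
(((D -> ((C -> B) | B)) -> ((A & C) & (B -> C))) -> ((((D -> D) -> (D | C)) & C) & (~C & (C & A)))): 0.72 > 0, so result = 0
(D -> D): 0.28 ≤ 0.28, so result = 1
(D | C) = max(0.28, 0.99) = 0.99
((D -> D) -> (D | C)): 1 > 0.99, so result = 0.99
(((D -> D) -> (D | C)) & C) = min(0.99, 0.99) = 0.99
~C: Gödel ¬ of 0.99 = 0 (operand ≠ 0)
(C & A) = min(0.99, 0.72) = 0.72
(~C & (C & A)) = min(0, 0.72) = 0
((((D -> D) -> (D | C)) & C) & (~C & (C & A))) = min(0.99, 0) = 0
(C -> B): 0.99 > 0.95, so result = 0.95
((C -> B) | B) = max(0.95, 0.95) = 0.95
(D -> ((C -> B) | B)): 0.28 ≤ 0.95, so result = 1
(A & C) = min(0.72, 0.99) = 0.72
(B -> C): 0.95 ≤ 0.99, so result = 1
((A & C) & (B -> C)) = min(0.72, 1) = 0.72
((D -> ((C -> B) | B)) -> ((A & C) & (B -> C))): 1 > 0.72, so result = 0.72
(((((D -> D) -> (D | C)) & C) & (~C & (C & A))) -> ((D -> ((C -> B) | B)) -> ((A & C) & (B -> C)))): 0 ≤ 0.72, so result = 1
((((D -> ((C -> B) | B)) -> ((A & C) & (B -> C))) -> ((((D -> D) -> (D | C)) & C) & (~C & (C & A)))) | (((((D -> D) -> (D | C)) & C) & (~C & (C & A))) -> ((D -> ((C -> B) | B)) -> ((A & C) & (B -> C))))) = max(0, 1) = 1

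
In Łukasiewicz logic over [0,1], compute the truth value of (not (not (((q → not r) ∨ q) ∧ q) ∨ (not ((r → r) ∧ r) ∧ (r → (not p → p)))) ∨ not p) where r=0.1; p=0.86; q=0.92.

not r: Łukasiewicz ¬ gives 1 − 0.1 = 0.9
(q → not r): min(1, 1 − 0.92 + 0.9) = 0.98
((q → not r) ∨ q) = max(0.98, 0.92) = 0.98
(((q → not r) ∨ q) ∧ q) = min(0.98, 0.92) = 0.92
not (((q → not r) ∨ q) ∧ q): Łukasiewicz ¬ gives 1 − 0.92 = 0.08
(r → r): min(1, 1 − 0.1 + 0.1) = 1
((r → r) ∧ r) = min(1, 0.1) = 0.1
not ((r → r) ∧ r): Łukasiewicz ¬ gives 1 − 0.1 = 0.9
not p: Łukasiewicz ¬ gives 1 − 0.86 = 0.14
(not p → p): min(1, 1 − 0.14 + 0.86) = 1
(r → (not p → p)): min(1, 1 − 0.1 + 1) = 1
(not ((r → r) ∧ r) ∧ (r → (not p → p))) = min(0.9, 1) = 0.9
(not (((q → not r) ∨ q) ∧ q) ∨ (not ((r → r) ∧ r) ∧ (r → (not p → p)))) = max(0.08, 0.9) = 0.9
not (not (((q → not r) ∨ q) ∧ q) ∨ (not ((r → r) ∧ r) ∧ (r → (not p → p)))): Łukasiewicz ¬ gives 1 − 0.9 = 0.1
not p: Łukasiewicz ¬ gives 1 − 0.86 = 0.14
(not (not (((q → not r) ∨ q) ∧ q) ∨ (not ((r → r) ∧ r) ∧ (r → (not p → p)))) ∨ not p) = max(0.1, 0.14) = 0.14

0.14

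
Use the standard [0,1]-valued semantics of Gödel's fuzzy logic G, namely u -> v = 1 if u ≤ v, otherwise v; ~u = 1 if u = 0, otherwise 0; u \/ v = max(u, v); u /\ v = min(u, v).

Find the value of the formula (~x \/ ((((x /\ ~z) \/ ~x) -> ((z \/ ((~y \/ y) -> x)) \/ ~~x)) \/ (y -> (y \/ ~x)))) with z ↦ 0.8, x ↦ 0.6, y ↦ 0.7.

~x: Gödel ¬ of 0.6 = 0 (operand ≠ 0)
~z: Gödel ¬ of 0.8 = 0 (operand ≠ 0)
(x /\ ~z) = min(0.6, 0) = 0
~x: Gödel ¬ of 0.6 = 0 (operand ≠ 0)
((x /\ ~z) \/ ~x) = max(0, 0) = 0
~y: Gödel ¬ of 0.7 = 0 (operand ≠ 0)
(~y \/ y) = max(0, 0.7) = 0.7
((~y \/ y) -> x): 0.7 > 0.6, so result = 0.6
(z \/ ((~y \/ y) -> x)) = max(0.8, 0.6) = 0.8
~x: Gödel ¬ of 0.6 = 0 (operand ≠ 0)
~~x: Gödel ¬ of 0 = 1 (operand is 0)
((z \/ ((~y \/ y) -> x)) \/ ~~x) = max(0.8, 1) = 1
(((x /\ ~z) \/ ~x) -> ((z \/ ((~y \/ y) -> x)) \/ ~~x)): 0 ≤ 1, so result = 1
~x: Gödel ¬ of 0.6 = 0 (operand ≠ 0)
(y \/ ~x) = max(0.7, 0) = 0.7
(y -> (y \/ ~x)): 0.7 ≤ 0.7, so result = 1
((((x /\ ~z) \/ ~x) -> ((z \/ ((~y \/ y) -> x)) \/ ~~x)) \/ (y -> (y \/ ~x))) = max(1, 1) = 1
(~x \/ ((((x /\ ~z) \/ ~x) -> ((z \/ ((~y \/ y) -> x)) \/ ~~x)) \/ (y -> (y \/ ~x)))) = max(0, 1) = 1

1.00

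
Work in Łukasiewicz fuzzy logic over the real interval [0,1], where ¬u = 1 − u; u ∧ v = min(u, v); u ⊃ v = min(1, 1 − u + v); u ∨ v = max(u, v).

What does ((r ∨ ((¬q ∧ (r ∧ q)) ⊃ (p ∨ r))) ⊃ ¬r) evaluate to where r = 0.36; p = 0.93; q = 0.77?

0.64

¬q: Łukasiewicz ¬ gives 1 − 0.77 = 0.23
(r ∧ q) = min(0.36, 0.77) = 0.36
(¬q ∧ (r ∧ q)) = min(0.23, 0.36) = 0.23
(p ∨ r) = max(0.93, 0.36) = 0.93
((¬q ∧ (r ∧ q)) ⊃ (p ∨ r)): min(1, 1 − 0.23 + 0.93) = 1
(r ∨ ((¬q ∧ (r ∧ q)) ⊃ (p ∨ r))) = max(0.36, 1) = 1
¬r: Łukasiewicz ¬ gives 1 − 0.36 = 0.64
((r ∨ ((¬q ∧ (r ∧ q)) ⊃ (p ∨ r))) ⊃ ¬r): min(1, 1 − 1 + 0.64) = 0.64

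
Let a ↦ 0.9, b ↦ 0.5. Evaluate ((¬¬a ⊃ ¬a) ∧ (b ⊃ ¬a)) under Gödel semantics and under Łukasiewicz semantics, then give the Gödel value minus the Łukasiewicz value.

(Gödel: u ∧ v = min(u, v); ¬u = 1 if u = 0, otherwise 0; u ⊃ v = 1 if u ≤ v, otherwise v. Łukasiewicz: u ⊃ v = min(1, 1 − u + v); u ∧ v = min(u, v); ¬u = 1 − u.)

-0.20

Gödel evaluation:
  ¬a: Gödel ¬ of 0.9 = 0 (operand ≠ 0)
  ¬¬a: Gödel ¬ of 0 = 1 (operand is 0)
  ¬a: Gödel ¬ of 0.9 = 0 (operand ≠ 0)
  (¬¬a ⊃ ¬a): 1 > 0, so result = 0
  ¬a: Gödel ¬ of 0.9 = 0 (operand ≠ 0)
  (b ⊃ ¬a): 0.5 > 0, so result = 0
  ((¬¬a ⊃ ¬a) ∧ (b ⊃ ¬a)) = min(0, 0) = 0
  Gödel value = 0
Łukasiewicz evaluation:
  ¬a: Łukasiewicz ¬ gives 1 − 0.9 = 0.1
  ¬¬a: Łukasiewicz ¬ gives 1 − 0.1 = 0.9
  ¬a: Łukasiewicz ¬ gives 1 − 0.9 = 0.1
  (¬¬a ⊃ ¬a): min(1, 1 − 0.9 + 0.1) = 0.2
  ¬a: Łukasiewicz ¬ gives 1 − 0.9 = 0.1
  (b ⊃ ¬a): min(1, 1 − 0.5 + 0.1) = 0.6
  ((¬¬a ⊃ ¬a) ∧ (b ⊃ ¬a)) = min(0.2, 0.6) = 0.2
  Łukasiewicz value = 0.2
Difference: 0 − 0.2 = -0.20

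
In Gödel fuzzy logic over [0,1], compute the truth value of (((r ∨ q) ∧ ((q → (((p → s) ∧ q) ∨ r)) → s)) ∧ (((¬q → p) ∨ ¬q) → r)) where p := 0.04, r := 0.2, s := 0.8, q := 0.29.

0.20

(r ∨ q) = max(0.2, 0.29) = 0.29
(p → s): 0.04 ≤ 0.8, so result = 1
((p → s) ∧ q) = min(1, 0.29) = 0.29
(((p → s) ∧ q) ∨ r) = max(0.29, 0.2) = 0.29
(q → (((p → s) ∧ q) ∨ r)): 0.29 ≤ 0.29, so result = 1
((q → (((p → s) ∧ q) ∨ r)) → s): 1 > 0.8, so result = 0.8
((r ∨ q) ∧ ((q → (((p → s) ∧ q) ∨ r)) → s)) = min(0.29, 0.8) = 0.29
¬q: Gödel ¬ of 0.29 = 0 (operand ≠ 0)
(¬q → p): 0 ≤ 0.04, so result = 1
¬q: Gödel ¬ of 0.29 = 0 (operand ≠ 0)
((¬q → p) ∨ ¬q) = max(1, 0) = 1
(((¬q → p) ∨ ¬q) → r): 1 > 0.2, so result = 0.2
(((r ∨ q) ∧ ((q → (((p → s) ∧ q) ∨ r)) → s)) ∧ (((¬q → p) ∨ ¬q) → r)) = min(0.29, 0.2) = 0.2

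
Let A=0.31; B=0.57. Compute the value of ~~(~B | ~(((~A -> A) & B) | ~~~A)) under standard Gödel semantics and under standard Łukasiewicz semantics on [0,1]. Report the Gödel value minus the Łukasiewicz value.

Gödel evaluation:
  ~B: Gödel ¬ of 0.57 = 0 (operand ≠ 0)
  ~A: Gödel ¬ of 0.31 = 0 (operand ≠ 0)
  (~A -> A): 0 ≤ 0.31, so result = 1
  ((~A -> A) & B) = min(1, 0.57) = 0.57
  ~A: Gödel ¬ of 0.31 = 0 (operand ≠ 0)
  ~~A: Gödel ¬ of 0 = 1 (operand is 0)
  ~~~A: Gödel ¬ of 1 = 0 (operand ≠ 0)
  (((~A -> A) & B) | ~~~A) = max(0.57, 0) = 0.57
  ~(((~A -> A) & B) | ~~~A): Gödel ¬ of 0.57 = 0 (operand ≠ 0)
  (~B | ~(((~A -> A) & B) | ~~~A)) = max(0, 0) = 0
  ~(~B | ~(((~A -> A) & B) | ~~~A)): Gödel ¬ of 0 = 1 (operand is 0)
  ~~(~B | ~(((~A -> A) & B) | ~~~A)): Gödel ¬ of 1 = 0 (operand ≠ 0)
  Gödel value = 0
Łukasiewicz evaluation:
  ~B: Łukasiewicz ¬ gives 1 − 0.57 = 0.43
  ~A: Łukasiewicz ¬ gives 1 − 0.31 = 0.69
  (~A -> A): min(1, 1 − 0.69 + 0.31) = 0.62
  ((~A -> A) & B) = min(0.62, 0.57) = 0.57
  ~A: Łukasiewicz ¬ gives 1 − 0.31 = 0.69
  ~~A: Łukasiewicz ¬ gives 1 − 0.69 = 0.31
  ~~~A: Łukasiewicz ¬ gives 1 − 0.31 = 0.69
  (((~A -> A) & B) | ~~~A) = max(0.57, 0.69) = 0.69
  ~(((~A -> A) & B) | ~~~A): Łukasiewicz ¬ gives 1 − 0.69 = 0.31
  (~B | ~(((~A -> A) & B) | ~~~A)) = max(0.43, 0.31) = 0.43
  ~(~B | ~(((~A -> A) & B) | ~~~A)): Łukasiewicz ¬ gives 1 − 0.43 = 0.57
  ~~(~B | ~(((~A -> A) & B) | ~~~A)): Łukasiewicz ¬ gives 1 − 0.57 = 0.43
  Łukasiewicz value = 0.43
Difference: 0 − 0.43 = -0.43

-0.43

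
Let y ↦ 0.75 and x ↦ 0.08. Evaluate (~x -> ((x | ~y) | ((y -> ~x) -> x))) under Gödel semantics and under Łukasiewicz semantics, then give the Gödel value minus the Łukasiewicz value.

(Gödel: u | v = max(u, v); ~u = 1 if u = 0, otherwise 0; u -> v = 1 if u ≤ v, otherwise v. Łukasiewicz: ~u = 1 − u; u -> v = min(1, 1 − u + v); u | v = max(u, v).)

0.67

Gödel evaluation:
  ~x: Gödel ¬ of 0.08 = 0 (operand ≠ 0)
  ~y: Gödel ¬ of 0.75 = 0 (operand ≠ 0)
  (x | ~y) = max(0.08, 0) = 0.08
  ~x: Gödel ¬ of 0.08 = 0 (operand ≠ 0)
  (y -> ~x): 0.75 > 0, so result = 0
  ((y -> ~x) -> x): 0 ≤ 0.08, so result = 1
  ((x | ~y) | ((y -> ~x) -> x)) = max(0.08, 1) = 1
  (~x -> ((x | ~y) | ((y -> ~x) -> x))): 0 ≤ 1, so result = 1
  Gödel value = 1
Łukasiewicz evaluation:
  ~x: Łukasiewicz ¬ gives 1 − 0.08 = 0.92
  ~y: Łukasiewicz ¬ gives 1 − 0.75 = 0.25
  (x | ~y) = max(0.08, 0.25) = 0.25
  ~x: Łukasiewicz ¬ gives 1 − 0.08 = 0.92
  (y -> ~x): min(1, 1 − 0.75 + 0.92) = 1
  ((y -> ~x) -> x): min(1, 1 − 1 + 0.08) = 0.08
  ((x | ~y) | ((y -> ~x) -> x)) = max(0.25, 0.08) = 0.25
  (~x -> ((x | ~y) | ((y -> ~x) -> x))): min(1, 1 − 0.92 + 0.25) = 0.33
  Łukasiewicz value = 0.33
Difference: 1 − 0.33 = 0.67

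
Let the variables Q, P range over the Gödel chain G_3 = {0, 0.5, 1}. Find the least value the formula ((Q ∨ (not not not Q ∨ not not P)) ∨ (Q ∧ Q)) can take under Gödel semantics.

0.50

The minimum is attained at Q = 0.5, P = 0:
  not Q: Gödel ¬ of 0.5 = 0 (operand ≠ 0)
  not not Q: Gödel ¬ of 0 = 1 (operand is 0)
  not not not Q: Gödel ¬ of 1 = 0 (operand ≠ 0)
  not P: Gödel ¬ of 0 = 1 (operand is 0)
  not not P: Gödel ¬ of 1 = 0 (operand ≠ 0)
  (not not not Q ∨ not not P) = max(0, 0) = 0
  (Q ∨ (not not not Q ∨ not not P)) = max(0.5, 0) = 0.5
  (Q ∧ Q) = min(0.5, 0.5) = 0.5
  ((Q ∨ (not not not Q ∨ not not P)) ∨ (Q ∧ Q)) = max(0.5, 0.5) = 0.5
Checking all 9 assignments confirms none give a value below 0.50.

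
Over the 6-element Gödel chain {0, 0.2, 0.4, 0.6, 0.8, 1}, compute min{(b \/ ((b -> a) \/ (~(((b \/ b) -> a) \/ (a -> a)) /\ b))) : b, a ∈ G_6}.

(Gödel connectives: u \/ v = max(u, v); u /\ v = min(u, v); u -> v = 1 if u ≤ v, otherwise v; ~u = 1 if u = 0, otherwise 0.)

The minimum is attained at b = 0.2, a = 0:
  (b -> a): 0.2 > 0, so result = 0
  (b \/ b) = max(0.2, 0.2) = 0.2
  ((b \/ b) -> a): 0.2 > 0, so result = 0
  (a -> a): 0 ≤ 0, so result = 1
  (((b \/ b) -> a) \/ (a -> a)) = max(0, 1) = 1
  ~(((b \/ b) -> a) \/ (a -> a)): Gödel ¬ of 1 = 0 (operand ≠ 0)
  (~(((b \/ b) -> a) \/ (a -> a)) /\ b) = min(0, 0.2) = 0
  ((b -> a) \/ (~(((b \/ b) -> a) \/ (a -> a)) /\ b)) = max(0, 0) = 0
  (b \/ ((b -> a) \/ (~(((b \/ b) -> a) \/ (a -> a)) /\ b))) = max(0.2, 0) = 0.2
Checking all 36 assignments confirms none give a value below 0.20.

0.20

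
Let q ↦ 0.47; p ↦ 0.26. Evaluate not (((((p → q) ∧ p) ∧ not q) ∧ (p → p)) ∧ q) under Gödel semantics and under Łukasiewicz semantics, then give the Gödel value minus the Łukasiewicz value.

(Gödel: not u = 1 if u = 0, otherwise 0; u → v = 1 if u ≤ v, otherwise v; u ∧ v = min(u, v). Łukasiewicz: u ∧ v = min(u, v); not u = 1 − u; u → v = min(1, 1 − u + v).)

0.26

Gödel evaluation:
  (p → q): 0.26 ≤ 0.47, so result = 1
  ((p → q) ∧ p) = min(1, 0.26) = 0.26
  not q: Gödel ¬ of 0.47 = 0 (operand ≠ 0)
  (((p → q) ∧ p) ∧ not q) = min(0.26, 0) = 0
  (p → p): 0.26 ≤ 0.26, so result = 1
  ((((p → q) ∧ p) ∧ not q) ∧ (p → p)) = min(0, 1) = 0
  (((((p → q) ∧ p) ∧ not q) ∧ (p → p)) ∧ q) = min(0, 0.47) = 0
  not (((((p → q) ∧ p) ∧ not q) ∧ (p → p)) ∧ q): Gödel ¬ of 0 = 1 (operand is 0)
  Gödel value = 1
Łukasiewicz evaluation:
  (p → q): min(1, 1 − 0.26 + 0.47) = 1
  ((p → q) ∧ p) = min(1, 0.26) = 0.26
  not q: Łukasiewicz ¬ gives 1 − 0.47 = 0.53
  (((p → q) ∧ p) ∧ not q) = min(0.26, 0.53) = 0.26
  (p → p): min(1, 1 − 0.26 + 0.26) = 1
  ((((p → q) ∧ p) ∧ not q) ∧ (p → p)) = min(0.26, 1) = 0.26
  (((((p → q) ∧ p) ∧ not q) ∧ (p → p)) ∧ q) = min(0.26, 0.47) = 0.26
  not (((((p → q) ∧ p) ∧ not q) ∧ (p → p)) ∧ q): Łukasiewicz ¬ gives 1 − 0.26 = 0.74
  Łukasiewicz value = 0.74
Difference: 1 − 0.74 = 0.26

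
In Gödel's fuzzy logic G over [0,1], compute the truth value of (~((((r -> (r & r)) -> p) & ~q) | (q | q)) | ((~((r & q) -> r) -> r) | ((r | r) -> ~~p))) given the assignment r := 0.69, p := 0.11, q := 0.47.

(r & r) = min(0.69, 0.69) = 0.69
(r -> (r & r)): 0.69 ≤ 0.69, so result = 1
((r -> (r & r)) -> p): 1 > 0.11, so result = 0.11
~q: Gödel ¬ of 0.47 = 0 (operand ≠ 0)
(((r -> (r & r)) -> p) & ~q) = min(0.11, 0) = 0
(q | q) = max(0.47, 0.47) = 0.47
((((r -> (r & r)) -> p) & ~q) | (q | q)) = max(0, 0.47) = 0.47
~((((r -> (r & r)) -> p) & ~q) | (q | q)): Gödel ¬ of 0.47 = 0 (operand ≠ 0)
(r & q) = min(0.69, 0.47) = 0.47
((r & q) -> r): 0.47 ≤ 0.69, so result = 1
~((r & q) -> r): Gödel ¬ of 1 = 0 (operand ≠ 0)
(~((r & q) -> r) -> r): 0 ≤ 0.69, so result = 1
(r | r) = max(0.69, 0.69) = 0.69
~p: Gödel ¬ of 0.11 = 0 (operand ≠ 0)
~~p: Gödel ¬ of 0 = 1 (operand is 0)
((r | r) -> ~~p): 0.69 ≤ 1, so result = 1
((~((r & q) -> r) -> r) | ((r | r) -> ~~p)) = max(1, 1) = 1
(~((((r -> (r & r)) -> p) & ~q) | (q | q)) | ((~((r & q) -> r) -> r) | ((r | r) -> ~~p))) = max(0, 1) = 1

1.00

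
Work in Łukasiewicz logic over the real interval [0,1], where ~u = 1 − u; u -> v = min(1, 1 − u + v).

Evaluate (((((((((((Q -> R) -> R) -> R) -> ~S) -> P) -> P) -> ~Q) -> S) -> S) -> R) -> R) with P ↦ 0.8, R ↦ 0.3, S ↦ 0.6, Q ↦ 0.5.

0.70

(Q -> R): min(1, 1 − 0.5 + 0.3) = 0.8
((Q -> R) -> R): min(1, 1 − 0.8 + 0.3) = 0.5
(((Q -> R) -> R) -> R): min(1, 1 − 0.5 + 0.3) = 0.8
~S: Łukasiewicz ¬ gives 1 − 0.6 = 0.4
((((Q -> R) -> R) -> R) -> ~S): min(1, 1 − 0.8 + 0.4) = 0.6
(((((Q -> R) -> R) -> R) -> ~S) -> P): min(1, 1 − 0.6 + 0.8) = 1
((((((Q -> R) -> R) -> R) -> ~S) -> P) -> P): min(1, 1 − 1 + 0.8) = 0.8
~Q: Łukasiewicz ¬ gives 1 − 0.5 = 0.5
(((((((Q -> R) -> R) -> R) -> ~S) -> P) -> P) -> ~Q): min(1, 1 − 0.8 + 0.5) = 0.7
((((((((Q -> R) -> R) -> R) -> ~S) -> P) -> P) -> ~Q) -> S): min(1, 1 − 0.7 + 0.6) = 0.9
(((((((((Q -> R) -> R) -> R) -> ~S) -> P) -> P) -> ~Q) -> S) -> S): min(1, 1 − 0.9 + 0.6) = 0.7
((((((((((Q -> R) -> R) -> R) -> ~S) -> P) -> P) -> ~Q) -> S) -> S) -> R): min(1, 1 − 0.7 + 0.3) = 0.6
(((((((((((Q -> R) -> R) -> R) -> ~S) -> P) -> P) -> ~Q) -> S) -> S) -> R) -> R): min(1, 1 − 0.6 + 0.3) = 0.7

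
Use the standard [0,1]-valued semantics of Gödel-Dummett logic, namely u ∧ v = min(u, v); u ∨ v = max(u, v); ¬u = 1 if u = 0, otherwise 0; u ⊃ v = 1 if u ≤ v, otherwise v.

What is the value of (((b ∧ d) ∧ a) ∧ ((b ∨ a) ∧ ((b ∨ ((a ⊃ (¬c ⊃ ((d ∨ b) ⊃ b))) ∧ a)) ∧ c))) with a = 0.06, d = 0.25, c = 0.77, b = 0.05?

(b ∧ d) = min(0.05, 0.25) = 0.05
((b ∧ d) ∧ a) = min(0.05, 0.06) = 0.05
(b ∨ a) = max(0.05, 0.06) = 0.06
¬c: Gödel ¬ of 0.77 = 0 (operand ≠ 0)
(d ∨ b) = max(0.25, 0.05) = 0.25
((d ∨ b) ⊃ b): 0.25 > 0.05, so result = 0.05
(¬c ⊃ ((d ∨ b) ⊃ b)): 0 ≤ 0.05, so result = 1
(a ⊃ (¬c ⊃ ((d ∨ b) ⊃ b))): 0.06 ≤ 1, so result = 1
((a ⊃ (¬c ⊃ ((d ∨ b) ⊃ b))) ∧ a) = min(1, 0.06) = 0.06
(b ∨ ((a ⊃ (¬c ⊃ ((d ∨ b) ⊃ b))) ∧ a)) = max(0.05, 0.06) = 0.06
((b ∨ ((a ⊃ (¬c ⊃ ((d ∨ b) ⊃ b))) ∧ a)) ∧ c) = min(0.06, 0.77) = 0.06
((b ∨ a) ∧ ((b ∨ ((a ⊃ (¬c ⊃ ((d ∨ b) ⊃ b))) ∧ a)) ∧ c)) = min(0.06, 0.06) = 0.06
(((b ∧ d) ∧ a) ∧ ((b ∨ a) ∧ ((b ∨ ((a ⊃ (¬c ⊃ ((d ∨ b) ⊃ b))) ∧ a)) ∧ c))) = min(0.05, 0.06) = 0.05

0.05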